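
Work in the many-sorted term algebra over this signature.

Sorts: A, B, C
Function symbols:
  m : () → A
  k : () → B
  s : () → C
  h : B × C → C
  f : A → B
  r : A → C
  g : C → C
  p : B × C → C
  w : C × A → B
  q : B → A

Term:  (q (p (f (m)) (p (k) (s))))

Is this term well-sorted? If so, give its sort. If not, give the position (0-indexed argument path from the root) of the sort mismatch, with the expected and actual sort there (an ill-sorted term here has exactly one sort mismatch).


ill-sorted at position [0]: expected B, got C

      (m) : A
    (f (m)) : B
      (k) : B
      (s) : C
    (p (k) (s)) : C
  (p (f (m)) (p (k) (s))) : C
(q (p (f (m)) (p (k) (s)))) : ✗ arg 0 at [0] has sort C, expected B


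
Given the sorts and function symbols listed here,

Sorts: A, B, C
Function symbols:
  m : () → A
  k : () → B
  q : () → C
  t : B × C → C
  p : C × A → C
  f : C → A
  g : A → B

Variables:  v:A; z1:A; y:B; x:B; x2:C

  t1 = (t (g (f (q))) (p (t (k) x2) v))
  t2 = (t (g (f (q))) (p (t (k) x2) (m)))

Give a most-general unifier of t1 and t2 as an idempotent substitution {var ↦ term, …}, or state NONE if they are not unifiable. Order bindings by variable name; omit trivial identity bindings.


{v ↦ (m)}


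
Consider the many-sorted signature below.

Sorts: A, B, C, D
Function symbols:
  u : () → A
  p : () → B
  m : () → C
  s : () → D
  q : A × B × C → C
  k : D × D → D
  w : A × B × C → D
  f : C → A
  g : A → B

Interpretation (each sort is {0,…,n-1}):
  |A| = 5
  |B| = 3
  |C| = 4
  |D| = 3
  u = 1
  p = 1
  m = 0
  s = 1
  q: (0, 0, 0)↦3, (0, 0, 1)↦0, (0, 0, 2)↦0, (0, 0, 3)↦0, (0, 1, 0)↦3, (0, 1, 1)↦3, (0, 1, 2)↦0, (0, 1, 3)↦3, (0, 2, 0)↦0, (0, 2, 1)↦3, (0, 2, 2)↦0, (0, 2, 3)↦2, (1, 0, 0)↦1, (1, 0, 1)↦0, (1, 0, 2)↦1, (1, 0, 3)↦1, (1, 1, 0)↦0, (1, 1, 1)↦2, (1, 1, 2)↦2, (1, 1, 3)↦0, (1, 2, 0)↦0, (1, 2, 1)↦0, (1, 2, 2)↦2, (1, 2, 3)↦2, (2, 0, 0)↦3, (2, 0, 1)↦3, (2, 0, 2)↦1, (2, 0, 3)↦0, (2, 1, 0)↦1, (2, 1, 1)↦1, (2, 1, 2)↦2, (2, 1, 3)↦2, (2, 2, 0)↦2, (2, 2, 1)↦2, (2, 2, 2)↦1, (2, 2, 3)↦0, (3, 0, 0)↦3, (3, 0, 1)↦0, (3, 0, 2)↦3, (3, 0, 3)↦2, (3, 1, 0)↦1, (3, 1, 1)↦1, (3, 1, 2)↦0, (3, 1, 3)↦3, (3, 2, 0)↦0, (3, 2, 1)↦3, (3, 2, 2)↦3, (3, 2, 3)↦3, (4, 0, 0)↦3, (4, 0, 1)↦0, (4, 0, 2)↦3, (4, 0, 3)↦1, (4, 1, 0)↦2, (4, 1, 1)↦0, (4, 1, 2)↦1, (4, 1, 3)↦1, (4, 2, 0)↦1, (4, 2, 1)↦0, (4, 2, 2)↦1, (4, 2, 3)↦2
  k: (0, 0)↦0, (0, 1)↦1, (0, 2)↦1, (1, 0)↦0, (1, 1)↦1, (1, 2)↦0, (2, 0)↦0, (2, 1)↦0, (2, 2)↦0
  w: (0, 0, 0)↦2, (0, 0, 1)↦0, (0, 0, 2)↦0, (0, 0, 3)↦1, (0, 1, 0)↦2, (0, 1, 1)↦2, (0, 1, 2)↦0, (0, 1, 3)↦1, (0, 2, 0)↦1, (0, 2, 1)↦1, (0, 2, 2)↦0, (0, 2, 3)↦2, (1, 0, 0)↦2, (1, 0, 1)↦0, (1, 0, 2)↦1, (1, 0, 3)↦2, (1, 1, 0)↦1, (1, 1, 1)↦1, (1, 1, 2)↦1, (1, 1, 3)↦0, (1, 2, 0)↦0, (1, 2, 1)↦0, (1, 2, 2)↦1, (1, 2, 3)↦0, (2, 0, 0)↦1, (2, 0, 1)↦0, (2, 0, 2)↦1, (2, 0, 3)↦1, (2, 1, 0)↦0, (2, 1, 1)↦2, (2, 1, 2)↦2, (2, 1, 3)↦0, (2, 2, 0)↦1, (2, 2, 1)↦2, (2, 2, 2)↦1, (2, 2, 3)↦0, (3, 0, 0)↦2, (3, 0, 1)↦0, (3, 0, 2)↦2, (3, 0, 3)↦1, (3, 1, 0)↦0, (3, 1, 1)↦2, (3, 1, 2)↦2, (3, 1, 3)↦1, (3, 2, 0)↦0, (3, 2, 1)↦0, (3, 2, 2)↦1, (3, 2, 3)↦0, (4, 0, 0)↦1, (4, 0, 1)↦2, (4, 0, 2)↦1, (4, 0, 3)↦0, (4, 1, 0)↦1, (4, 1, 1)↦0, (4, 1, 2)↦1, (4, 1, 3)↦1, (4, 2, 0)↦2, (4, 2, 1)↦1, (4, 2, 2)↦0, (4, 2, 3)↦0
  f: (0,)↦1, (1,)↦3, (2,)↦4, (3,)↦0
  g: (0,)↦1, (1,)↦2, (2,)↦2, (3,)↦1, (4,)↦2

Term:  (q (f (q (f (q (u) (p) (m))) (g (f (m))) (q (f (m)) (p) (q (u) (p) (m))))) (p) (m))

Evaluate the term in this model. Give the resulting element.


  u = 1
  p = 1
  m = 0
  (q (u) (p) (m)) = q(1, 1, 0) = 0
  (f (q (u) (p) (m))) = f(0,) = 1
  m = 0
  (f (m)) = f(0,) = 1
  (g (f (m))) = g(1,) = 2
  m = 0
  (f (m)) = f(0,) = 1
  p = 1
  u = 1
  p = 1
  m = 0
  (q (u) (p) (m)) = q(1, 1, 0) = 0
  (q (f (m)) (p) (q (u) (p) (m))) = q(1, 1, 0) = 0
  (q (f (q (u) (p) (m))) (g (f (m))) (q (f (m)) (p) (q (u) (p) (m)))) = q(1, 2, 0) = 0
  (f (q (f (q (u) (p) (m))) (g (f (m))) (q (f (m)) (p) (q (u) (p) (m))))) = f(0,) = 1
  p = 1
  m = 0
  (q (f (q (f (q (u) (p) (m))) (g (f (m))) (q (f (m)) (p) (q (u) (p) (m))))) (p) (m)) = q(1, 1, 0) = 0

value = 0


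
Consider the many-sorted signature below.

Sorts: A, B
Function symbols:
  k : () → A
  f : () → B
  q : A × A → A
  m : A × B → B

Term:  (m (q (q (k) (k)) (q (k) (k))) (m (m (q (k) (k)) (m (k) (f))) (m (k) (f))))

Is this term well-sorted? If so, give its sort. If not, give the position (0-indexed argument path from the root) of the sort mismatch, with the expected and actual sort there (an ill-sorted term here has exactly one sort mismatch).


ill-sorted at position [1, 0]: expected A, got B

      (k) : A
      (k) : A
    (q (k) (k)) : A
      (k) : A
      (k) : A
    (q (k) (k)) : A
  (q (q (k) (k)) (q (k) (k))) : A
        (k) : A
        (k) : A
      (q (k) (k)) : A
        (k) : A
        (f) : B
      (m (k) (f)) : B
    (m (q (k) (k)) (m (k) (f))) : B
      (k) : A
      (f) : B
    (m (k) (f)) : B
  (m (m (q (k) (k)) (m (k) (f))) (m (k) (f))) : ✗ arg 0 at [1, 0] has sort B, expected A


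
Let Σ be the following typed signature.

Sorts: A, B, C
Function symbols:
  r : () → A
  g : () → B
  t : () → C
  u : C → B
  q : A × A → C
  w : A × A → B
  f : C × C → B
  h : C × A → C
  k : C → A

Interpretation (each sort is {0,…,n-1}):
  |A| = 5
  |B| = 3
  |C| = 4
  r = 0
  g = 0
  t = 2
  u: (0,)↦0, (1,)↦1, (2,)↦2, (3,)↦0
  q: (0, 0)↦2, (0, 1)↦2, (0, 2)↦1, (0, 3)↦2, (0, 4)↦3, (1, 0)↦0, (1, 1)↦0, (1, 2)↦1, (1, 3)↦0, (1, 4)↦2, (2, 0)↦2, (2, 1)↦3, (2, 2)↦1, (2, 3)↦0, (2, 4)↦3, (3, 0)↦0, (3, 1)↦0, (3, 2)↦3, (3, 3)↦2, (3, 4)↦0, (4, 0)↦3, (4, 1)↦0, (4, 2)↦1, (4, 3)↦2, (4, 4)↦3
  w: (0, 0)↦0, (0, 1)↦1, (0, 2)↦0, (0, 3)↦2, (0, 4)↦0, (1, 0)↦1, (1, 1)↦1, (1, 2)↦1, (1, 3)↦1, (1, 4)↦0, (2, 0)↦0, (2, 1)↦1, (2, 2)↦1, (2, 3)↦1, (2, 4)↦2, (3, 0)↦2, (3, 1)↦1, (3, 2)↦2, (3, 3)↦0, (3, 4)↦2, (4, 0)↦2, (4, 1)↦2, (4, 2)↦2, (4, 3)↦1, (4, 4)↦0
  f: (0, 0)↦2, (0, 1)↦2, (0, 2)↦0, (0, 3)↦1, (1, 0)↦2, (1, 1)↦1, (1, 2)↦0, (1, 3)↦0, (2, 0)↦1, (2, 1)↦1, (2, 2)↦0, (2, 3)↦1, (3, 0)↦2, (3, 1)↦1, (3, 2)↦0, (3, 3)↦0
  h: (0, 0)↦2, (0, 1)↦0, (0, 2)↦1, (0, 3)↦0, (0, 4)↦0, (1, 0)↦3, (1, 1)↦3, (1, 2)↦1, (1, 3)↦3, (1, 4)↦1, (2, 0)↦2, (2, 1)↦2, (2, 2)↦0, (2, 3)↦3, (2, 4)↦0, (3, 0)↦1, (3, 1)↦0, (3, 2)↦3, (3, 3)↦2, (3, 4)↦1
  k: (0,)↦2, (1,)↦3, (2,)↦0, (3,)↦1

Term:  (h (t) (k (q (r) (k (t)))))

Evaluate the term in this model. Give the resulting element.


value = 2

  t = 2
  r = 0
  t = 2
  (k (t)) = k(2,) = 0
  (q (r) (k (t))) = q(0, 0) = 2
  (k (q (r) (k (t)))) = k(2,) = 0
  (h (t) (k (q (r) (k (t))))) = h(2, 0) = 2


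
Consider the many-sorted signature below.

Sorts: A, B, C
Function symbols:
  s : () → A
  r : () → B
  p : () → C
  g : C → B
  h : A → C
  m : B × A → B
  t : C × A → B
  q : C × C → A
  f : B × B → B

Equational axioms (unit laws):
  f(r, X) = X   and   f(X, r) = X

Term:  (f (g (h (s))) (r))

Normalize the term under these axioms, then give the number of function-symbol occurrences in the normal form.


size = 3

1. (f (g (h (s))) (r))  →  (g (h (s)))
normal form: (g (h (s)))


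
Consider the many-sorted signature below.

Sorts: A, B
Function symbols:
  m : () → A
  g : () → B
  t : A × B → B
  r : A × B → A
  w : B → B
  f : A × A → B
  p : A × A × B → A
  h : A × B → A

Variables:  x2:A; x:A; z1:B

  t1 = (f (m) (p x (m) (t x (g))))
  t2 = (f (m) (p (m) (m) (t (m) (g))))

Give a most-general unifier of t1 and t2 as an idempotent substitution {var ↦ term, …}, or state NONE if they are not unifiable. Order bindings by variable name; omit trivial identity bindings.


{x ↦ (m)}


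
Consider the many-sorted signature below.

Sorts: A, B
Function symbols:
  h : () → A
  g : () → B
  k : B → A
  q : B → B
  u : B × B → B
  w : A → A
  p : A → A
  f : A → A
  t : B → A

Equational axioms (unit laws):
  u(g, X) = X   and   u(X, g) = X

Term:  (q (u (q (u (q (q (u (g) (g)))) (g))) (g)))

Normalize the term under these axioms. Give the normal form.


normal form = (q (q (q (q (g)))))

1. (q (u (q (u (q (q (u (g) (g)))) (g))) (g)))  →  (q (q (u (q (q (u (g) (g)))) (g))))
2. (q (q (u (q (q (u (g) (g)))) (g))))  →  (q (q (q (q (u (g) (g))))))
3. (q (q (q (q (u (g) (g))))))  →  (q (q (q (q (g)))))


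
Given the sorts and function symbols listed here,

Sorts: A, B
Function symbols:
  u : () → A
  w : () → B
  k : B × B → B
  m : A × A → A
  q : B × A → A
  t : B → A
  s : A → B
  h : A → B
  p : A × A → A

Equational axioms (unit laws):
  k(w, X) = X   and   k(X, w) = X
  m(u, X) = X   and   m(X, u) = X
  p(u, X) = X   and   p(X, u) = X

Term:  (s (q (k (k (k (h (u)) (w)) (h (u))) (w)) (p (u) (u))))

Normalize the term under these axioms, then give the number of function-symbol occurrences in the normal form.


1. (s (q (k (k (k (h (u)) (w)) (h (u))) (w)) (p (u) (u))))  →  (s (q (k (k (h (u)) (w)) (h (u))) (p (u) (u))))
2. (s (q (k (k (h (u)) (w)) (h (u))) (p (u) (u))))  →  (s (q (k (h (u)) (h (u))) (p (u) (u))))
3. (s (q (k (h (u)) (h (u))) (p (u) (u))))  →  (s (q (k (h (u)) (h (u))) (u)))
normal form: (s (q (k (h (u)) (h (u))) (u)))

size = 8


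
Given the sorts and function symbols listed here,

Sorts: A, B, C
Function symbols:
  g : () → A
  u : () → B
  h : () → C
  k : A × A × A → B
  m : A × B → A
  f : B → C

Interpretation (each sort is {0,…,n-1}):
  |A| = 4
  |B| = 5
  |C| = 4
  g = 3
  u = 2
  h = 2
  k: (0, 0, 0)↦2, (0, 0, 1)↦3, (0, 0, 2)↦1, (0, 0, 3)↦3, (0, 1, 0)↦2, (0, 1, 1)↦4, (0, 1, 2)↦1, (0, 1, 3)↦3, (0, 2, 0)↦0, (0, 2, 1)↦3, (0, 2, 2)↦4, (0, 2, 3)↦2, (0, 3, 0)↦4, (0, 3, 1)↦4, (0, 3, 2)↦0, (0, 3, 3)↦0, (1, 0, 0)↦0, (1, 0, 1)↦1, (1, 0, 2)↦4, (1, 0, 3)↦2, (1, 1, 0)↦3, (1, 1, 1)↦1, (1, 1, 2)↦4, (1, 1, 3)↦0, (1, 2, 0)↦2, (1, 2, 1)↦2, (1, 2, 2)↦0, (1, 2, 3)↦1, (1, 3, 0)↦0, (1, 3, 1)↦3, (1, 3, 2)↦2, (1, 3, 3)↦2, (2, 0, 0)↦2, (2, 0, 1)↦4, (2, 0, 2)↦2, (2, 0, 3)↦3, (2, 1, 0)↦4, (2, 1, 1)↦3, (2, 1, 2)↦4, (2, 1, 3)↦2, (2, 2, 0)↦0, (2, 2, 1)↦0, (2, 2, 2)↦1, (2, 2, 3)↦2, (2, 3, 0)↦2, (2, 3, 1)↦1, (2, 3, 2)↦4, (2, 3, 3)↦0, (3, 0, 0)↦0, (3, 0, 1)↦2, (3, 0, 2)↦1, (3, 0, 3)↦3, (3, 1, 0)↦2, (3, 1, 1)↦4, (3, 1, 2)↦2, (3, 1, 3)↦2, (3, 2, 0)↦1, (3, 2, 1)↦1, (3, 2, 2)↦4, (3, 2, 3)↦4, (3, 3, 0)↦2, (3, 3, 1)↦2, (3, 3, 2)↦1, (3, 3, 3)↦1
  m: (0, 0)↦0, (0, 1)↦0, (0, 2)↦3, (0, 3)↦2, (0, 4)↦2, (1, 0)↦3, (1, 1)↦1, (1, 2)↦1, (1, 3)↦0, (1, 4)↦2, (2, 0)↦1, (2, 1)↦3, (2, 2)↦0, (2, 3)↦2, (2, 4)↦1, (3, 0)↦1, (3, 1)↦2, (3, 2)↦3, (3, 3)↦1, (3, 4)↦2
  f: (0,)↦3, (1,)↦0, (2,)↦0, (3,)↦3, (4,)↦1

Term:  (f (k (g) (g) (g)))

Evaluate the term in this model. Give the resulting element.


value = 0

  g = 3
  g = 3
  g = 3
  (k (g) (g) (g)) = k(3, 3, 3) = 1
  (f (k (g) (g) (g))) = f(1,) = 0


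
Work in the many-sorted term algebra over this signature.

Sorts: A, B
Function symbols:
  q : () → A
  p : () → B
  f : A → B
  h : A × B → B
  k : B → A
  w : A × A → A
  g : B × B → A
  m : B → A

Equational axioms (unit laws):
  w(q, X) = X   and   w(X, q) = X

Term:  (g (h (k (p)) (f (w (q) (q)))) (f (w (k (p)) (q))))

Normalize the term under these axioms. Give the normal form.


1. (g (h (k (p)) (f (w (q) (q)))) (f (w (k (p)) (q))))  →  (g (h (k (p)) (f (q))) (f (w (k (p)) (q))))
2. (g (h (k (p)) (f (q))) (f (w (k (p)) (q))))  →  (g (h (k (p)) (f (q))) (f (k (p))))

normal form = (g (h (k (p)) (f (q))) (f (k (p))))


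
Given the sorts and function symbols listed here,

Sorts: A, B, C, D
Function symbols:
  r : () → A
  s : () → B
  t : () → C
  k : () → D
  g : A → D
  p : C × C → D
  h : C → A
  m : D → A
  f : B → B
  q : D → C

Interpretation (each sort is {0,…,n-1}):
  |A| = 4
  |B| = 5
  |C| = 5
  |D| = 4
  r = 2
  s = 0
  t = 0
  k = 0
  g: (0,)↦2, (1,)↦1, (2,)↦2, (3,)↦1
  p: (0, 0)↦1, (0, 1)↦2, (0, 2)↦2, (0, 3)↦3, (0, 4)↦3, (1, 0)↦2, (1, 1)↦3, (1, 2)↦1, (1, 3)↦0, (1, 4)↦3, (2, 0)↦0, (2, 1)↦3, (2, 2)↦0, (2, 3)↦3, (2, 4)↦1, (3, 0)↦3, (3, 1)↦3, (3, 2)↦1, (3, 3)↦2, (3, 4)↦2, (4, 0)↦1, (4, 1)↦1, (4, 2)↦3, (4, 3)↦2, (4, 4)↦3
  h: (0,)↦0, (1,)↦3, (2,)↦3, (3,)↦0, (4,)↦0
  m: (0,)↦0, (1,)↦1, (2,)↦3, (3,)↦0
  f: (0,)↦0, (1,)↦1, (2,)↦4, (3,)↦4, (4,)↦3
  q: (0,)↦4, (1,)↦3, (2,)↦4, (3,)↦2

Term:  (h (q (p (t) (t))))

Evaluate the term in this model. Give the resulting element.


  t = 0
  t = 0
  (p (t) (t)) = p(0, 0) = 1
  (q (p (t) (t))) = q(1,) = 3
  (h (q (p (t) (t)))) = h(3,) = 0

value = 0


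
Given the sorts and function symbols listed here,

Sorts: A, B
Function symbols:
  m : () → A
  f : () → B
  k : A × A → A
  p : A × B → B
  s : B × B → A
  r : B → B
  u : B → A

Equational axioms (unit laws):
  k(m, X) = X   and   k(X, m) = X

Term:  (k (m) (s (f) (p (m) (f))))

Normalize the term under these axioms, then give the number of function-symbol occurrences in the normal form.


size = 5

1. (k (m) (s (f) (p (m) (f))))  →  (s (f) (p (m) (f)))
normal form: (s (f) (p (m) (f)))


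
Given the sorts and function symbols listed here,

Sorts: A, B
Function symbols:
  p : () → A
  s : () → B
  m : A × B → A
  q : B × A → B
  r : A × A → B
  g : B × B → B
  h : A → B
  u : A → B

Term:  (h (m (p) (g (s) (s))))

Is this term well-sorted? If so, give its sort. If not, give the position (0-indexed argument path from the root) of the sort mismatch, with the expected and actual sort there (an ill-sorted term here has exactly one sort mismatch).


    (p) : A
      (s) : B
      (s) : B
    (g (s) (s)) : B
  (m (p) (g (s) (s))) : A
(h (m (p) (g (s) (s)))) : B

well-sorted; sort = B


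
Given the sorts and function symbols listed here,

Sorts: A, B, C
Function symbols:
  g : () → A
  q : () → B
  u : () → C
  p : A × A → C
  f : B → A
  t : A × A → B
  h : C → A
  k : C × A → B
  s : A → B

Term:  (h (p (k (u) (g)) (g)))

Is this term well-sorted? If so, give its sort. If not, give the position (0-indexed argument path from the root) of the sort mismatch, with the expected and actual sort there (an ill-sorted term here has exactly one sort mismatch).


      (u) : C
      (g) : A
    (k (u) (g)) : B
    (g) : A
  (p (k (u) (g)) (g)) : ✗ arg 0 at [0, 0] has sort B, expected A

ill-sorted at position [0, 0]: expected A, got B


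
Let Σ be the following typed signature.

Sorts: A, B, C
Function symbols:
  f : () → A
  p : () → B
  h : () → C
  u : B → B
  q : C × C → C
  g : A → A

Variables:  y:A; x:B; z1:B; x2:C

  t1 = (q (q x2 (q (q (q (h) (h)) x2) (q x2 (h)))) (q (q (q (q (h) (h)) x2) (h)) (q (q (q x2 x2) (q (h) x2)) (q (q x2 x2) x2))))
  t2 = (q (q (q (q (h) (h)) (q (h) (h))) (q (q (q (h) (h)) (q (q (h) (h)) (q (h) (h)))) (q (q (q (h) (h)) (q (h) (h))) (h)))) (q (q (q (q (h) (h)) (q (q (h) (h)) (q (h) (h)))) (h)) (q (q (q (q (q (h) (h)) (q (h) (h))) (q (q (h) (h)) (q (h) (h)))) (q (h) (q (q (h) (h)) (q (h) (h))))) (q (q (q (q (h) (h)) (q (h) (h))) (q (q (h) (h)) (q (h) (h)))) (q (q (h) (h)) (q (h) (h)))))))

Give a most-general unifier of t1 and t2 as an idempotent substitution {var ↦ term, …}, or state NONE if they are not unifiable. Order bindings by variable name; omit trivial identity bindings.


{x2 ↦ (q (q (h) (h)) (q (h) (h)))}


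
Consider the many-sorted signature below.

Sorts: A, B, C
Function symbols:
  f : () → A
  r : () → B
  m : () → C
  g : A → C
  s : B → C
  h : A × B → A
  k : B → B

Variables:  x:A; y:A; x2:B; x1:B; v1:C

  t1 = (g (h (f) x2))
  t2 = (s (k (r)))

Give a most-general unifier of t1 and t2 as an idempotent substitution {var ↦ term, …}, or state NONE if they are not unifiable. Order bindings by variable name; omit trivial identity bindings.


head clash or occurs-check failure — not unifiable

NONE (not unifiable)


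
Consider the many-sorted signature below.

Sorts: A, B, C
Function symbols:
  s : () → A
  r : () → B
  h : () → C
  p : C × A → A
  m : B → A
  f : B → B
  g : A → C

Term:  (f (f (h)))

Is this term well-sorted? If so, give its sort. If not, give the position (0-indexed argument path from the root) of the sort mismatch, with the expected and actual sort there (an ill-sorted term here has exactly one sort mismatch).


ill-sorted at position [0, 0]: expected B, got C

    (h) : C
  (f (h)) : ✗ arg 0 at [0, 0] has sort C, expected B


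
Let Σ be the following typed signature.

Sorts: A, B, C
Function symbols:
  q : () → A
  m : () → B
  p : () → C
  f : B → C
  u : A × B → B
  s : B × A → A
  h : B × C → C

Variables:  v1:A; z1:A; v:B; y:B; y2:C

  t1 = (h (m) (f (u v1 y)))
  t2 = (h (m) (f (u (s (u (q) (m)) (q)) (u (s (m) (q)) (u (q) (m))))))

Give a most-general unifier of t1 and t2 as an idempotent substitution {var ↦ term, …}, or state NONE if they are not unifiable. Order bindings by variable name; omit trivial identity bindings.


{v1 ↦ (s (u (q) (m)) (q)), y ↦ (u (s (m) (q)) (u (q) (m)))}


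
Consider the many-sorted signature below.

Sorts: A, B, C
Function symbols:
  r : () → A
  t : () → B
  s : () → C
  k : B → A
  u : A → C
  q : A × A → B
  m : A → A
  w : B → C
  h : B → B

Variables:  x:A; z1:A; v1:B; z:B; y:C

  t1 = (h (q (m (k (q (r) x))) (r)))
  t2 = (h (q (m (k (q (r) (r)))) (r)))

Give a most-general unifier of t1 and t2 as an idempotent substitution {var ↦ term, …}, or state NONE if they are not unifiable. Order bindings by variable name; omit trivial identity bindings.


{x ↦ (r)}


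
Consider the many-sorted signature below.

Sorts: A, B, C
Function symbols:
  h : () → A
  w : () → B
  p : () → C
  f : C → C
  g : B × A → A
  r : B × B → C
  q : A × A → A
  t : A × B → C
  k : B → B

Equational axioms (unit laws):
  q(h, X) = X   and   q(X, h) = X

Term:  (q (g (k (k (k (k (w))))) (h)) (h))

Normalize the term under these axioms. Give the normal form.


normal form = (g (k (k (k (k (w))))) (h))

1. (q (g (k (k (k (k (w))))) (h)) (h))  →  (g (k (k (k (k (w))))) (h))


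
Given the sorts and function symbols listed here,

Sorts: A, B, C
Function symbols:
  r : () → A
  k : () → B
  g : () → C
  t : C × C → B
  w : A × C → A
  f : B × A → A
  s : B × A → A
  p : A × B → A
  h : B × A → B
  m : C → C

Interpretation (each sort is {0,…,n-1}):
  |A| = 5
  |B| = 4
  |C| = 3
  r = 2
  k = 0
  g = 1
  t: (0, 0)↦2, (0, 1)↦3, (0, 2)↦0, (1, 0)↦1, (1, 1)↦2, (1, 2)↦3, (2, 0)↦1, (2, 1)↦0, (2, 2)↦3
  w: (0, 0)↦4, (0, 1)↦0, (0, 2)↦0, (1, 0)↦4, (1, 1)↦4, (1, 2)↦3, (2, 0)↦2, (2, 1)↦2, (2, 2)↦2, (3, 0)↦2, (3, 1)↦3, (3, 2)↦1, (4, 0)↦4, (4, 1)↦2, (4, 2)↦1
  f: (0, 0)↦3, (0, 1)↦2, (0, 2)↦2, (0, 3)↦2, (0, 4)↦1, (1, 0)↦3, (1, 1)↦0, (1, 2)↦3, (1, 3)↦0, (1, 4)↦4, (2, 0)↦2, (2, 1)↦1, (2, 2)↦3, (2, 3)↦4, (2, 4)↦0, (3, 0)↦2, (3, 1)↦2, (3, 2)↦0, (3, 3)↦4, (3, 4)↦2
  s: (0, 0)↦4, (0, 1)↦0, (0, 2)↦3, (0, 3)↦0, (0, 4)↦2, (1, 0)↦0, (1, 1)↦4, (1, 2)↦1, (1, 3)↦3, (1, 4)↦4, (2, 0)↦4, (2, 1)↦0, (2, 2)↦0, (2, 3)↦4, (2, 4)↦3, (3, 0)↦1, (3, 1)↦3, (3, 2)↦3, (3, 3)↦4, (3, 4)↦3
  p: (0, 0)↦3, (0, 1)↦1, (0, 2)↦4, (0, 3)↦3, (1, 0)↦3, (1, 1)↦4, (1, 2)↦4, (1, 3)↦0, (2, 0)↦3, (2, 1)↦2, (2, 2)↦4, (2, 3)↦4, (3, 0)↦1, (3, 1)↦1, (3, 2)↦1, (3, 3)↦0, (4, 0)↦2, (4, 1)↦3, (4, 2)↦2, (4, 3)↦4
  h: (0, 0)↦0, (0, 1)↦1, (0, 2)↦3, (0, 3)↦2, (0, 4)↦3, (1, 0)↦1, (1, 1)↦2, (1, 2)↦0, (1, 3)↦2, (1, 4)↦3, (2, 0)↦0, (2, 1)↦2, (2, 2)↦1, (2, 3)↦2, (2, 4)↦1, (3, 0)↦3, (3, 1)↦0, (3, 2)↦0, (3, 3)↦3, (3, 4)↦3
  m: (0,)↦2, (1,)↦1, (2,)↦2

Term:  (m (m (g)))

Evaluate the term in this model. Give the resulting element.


  g = 1
  (m (g)) = m(1,) = 1
  (m (m (g))) = m(1,) = 1

value = 1


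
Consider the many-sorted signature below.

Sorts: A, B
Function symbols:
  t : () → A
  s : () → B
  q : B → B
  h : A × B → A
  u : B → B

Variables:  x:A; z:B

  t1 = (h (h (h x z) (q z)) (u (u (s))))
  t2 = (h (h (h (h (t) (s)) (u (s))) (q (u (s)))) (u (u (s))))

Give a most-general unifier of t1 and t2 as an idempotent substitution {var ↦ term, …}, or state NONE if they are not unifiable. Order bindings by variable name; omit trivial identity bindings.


{x ↦ (h (t) (s)), z ↦ (u (s))}


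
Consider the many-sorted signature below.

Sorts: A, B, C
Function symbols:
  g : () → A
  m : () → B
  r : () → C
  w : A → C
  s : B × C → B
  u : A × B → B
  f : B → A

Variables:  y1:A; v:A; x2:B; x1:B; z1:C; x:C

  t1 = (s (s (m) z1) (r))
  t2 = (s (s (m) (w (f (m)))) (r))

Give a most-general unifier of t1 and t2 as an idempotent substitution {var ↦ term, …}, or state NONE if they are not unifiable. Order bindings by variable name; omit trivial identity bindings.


{z1 ↦ (w (f (m)))}


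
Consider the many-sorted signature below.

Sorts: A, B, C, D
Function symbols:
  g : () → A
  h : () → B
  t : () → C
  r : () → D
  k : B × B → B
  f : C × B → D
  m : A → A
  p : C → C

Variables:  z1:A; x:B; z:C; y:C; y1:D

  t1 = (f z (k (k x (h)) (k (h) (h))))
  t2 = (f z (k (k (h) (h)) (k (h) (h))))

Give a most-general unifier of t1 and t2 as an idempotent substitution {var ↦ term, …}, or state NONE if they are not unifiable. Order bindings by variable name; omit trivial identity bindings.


{x ↦ (h)}


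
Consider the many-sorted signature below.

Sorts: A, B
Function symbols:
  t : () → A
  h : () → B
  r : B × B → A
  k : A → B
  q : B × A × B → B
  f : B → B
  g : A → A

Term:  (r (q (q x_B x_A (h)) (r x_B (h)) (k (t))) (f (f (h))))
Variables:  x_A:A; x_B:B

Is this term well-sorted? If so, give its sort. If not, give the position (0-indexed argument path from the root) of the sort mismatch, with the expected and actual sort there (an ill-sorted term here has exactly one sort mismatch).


well-sorted; sort = A

      x_B : B
      x_A : A
      (h) : B
    (q x_B x_A (h)) : B
      x_B : B
      (h) : B
    (r x_B (h)) : A
      (t) : A
    (k (t)) : B
  (q (q x_B x_A (h)) (r x_B (h)) (k (t))) : B
      (h) : B
    (f (h)) : B
  (f (f (h))) : B
(r (q (q x_B x_A (h)) (r x_B (h)) (k (t))) (f (f (h)))) : A


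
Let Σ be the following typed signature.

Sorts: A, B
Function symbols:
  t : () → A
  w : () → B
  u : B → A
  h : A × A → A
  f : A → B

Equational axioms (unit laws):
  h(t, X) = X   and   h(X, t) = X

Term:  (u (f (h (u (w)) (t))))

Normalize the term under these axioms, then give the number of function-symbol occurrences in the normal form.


size = 4

1. (u (f (h (u (w)) (t))))  →  (u (f (u (w))))
normal form: (u (f (u (w))))


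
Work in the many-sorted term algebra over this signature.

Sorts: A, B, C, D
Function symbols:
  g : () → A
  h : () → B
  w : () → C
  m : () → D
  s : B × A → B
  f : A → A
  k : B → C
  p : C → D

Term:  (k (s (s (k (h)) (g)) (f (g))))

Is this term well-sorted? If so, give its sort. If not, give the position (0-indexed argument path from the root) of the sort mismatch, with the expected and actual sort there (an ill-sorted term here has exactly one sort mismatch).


        (h) : B
      (k (h)) : C
      (g) : A
    (s (k (h)) (g)) : ✗ arg 0 at [0, 0, 0] has sort C, expected B
      (g) : A
    (f (g)) : A

ill-sorted at position [0, 0, 0]: expected B, got C


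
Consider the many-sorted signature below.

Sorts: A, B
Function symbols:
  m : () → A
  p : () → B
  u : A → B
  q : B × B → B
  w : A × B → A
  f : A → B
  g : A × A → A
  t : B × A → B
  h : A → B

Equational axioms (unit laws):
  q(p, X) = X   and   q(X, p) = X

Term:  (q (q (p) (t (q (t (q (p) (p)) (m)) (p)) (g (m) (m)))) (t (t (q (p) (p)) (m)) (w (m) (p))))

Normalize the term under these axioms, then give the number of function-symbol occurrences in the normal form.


size = 15

1. (q (q (p) (t (q (t (q (p) (p)) (m)) (p)) (g (m) (m)))) (t (t (q (p) (p)) (m)) (w (m) (p))))  →  (q (t (q (t (q (p) (p)) (m)) (p)) (g (m) (m))) (t (t (q (p) (p)) (m)) (w (m) (p))))
2. (q (t (q (t (q (p) (p)) (m)) (p)) (g (m) (m))) (t (t (q (p) (p)) (m)) (w (m) (p))))  →  (q (t (t (q (p) (p)) (m)) (g (m) (m))) (t (t (q (p) (p)) (m)) (w (m) (p))))
3. (q (t (t (q (p) (p)) (m)) (g (m) (m))) (t (t (q (p) (p)) (m)) (w (m) (p))))  →  (q (t (t (p) (m)) (g (m) (m))) (t (t (q (p) (p)) (m)) (w (m) (p))))
4. (q (t (t (p) (m)) (g (m) (m))) (t (t (q (p) (p)) (m)) (w (m) (p))))  →  (q (t (t (p) (m)) (g (m) (m))) (t (t (p) (m)) (w (m) (p))))
normal form: (q (t (t (p) (m)) (g (m) (m))) (t (t (p) (m)) (w (m) (p))))


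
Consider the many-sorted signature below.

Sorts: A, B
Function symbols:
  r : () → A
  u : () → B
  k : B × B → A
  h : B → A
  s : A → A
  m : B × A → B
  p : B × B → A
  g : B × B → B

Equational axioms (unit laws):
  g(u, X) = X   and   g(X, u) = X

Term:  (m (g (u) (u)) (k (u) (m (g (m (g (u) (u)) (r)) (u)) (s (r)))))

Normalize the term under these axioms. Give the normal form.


normal form = (m (u) (k (u) (m (m (u) (r)) (s (r)))))

1. (m (g (u) (u)) (k (u) (m (g (m (g (u) (u)) (r)) (u)) (s (r)))))  →  (m (u) (k (u) (m (g (m (g (u) (u)) (r)) (u)) (s (r)))))
2. (m (u) (k (u) (m (g (m (g (u) (u)) (r)) (u)) (s (r)))))  →  (m (u) (k (u) (m (m (g (u) (u)) (r)) (s (r)))))
3. (m (u) (k (u) (m (m (g (u) (u)) (r)) (s (r)))))  →  (m (u) (k (u) (m (m (u) (r)) (s (r)))))


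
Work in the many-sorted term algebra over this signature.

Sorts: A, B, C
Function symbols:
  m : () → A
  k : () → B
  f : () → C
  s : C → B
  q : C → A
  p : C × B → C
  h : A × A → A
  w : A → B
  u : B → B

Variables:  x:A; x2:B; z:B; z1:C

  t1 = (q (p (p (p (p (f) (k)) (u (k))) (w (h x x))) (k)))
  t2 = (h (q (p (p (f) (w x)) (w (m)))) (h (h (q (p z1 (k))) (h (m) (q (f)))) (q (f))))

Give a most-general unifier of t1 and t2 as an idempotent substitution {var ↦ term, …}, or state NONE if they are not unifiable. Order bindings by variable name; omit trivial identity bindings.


NONE (not unifiable)

head clash or occurs-check failure — not unifiable


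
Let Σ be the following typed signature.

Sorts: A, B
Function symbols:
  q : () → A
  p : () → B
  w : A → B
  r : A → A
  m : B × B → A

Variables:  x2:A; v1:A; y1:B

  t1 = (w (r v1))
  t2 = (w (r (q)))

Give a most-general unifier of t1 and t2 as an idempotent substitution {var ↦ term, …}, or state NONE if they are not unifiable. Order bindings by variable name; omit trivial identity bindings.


{v1 ↦ (q)}


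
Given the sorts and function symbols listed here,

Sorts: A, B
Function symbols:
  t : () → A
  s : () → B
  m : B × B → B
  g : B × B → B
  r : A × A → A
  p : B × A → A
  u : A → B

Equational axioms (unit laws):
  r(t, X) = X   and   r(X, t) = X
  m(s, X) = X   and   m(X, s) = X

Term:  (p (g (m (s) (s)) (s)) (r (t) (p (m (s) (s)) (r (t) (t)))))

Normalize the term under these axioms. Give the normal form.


1. (p (g (m (s) (s)) (s)) (r (t) (p (m (s) (s)) (r (t) (t)))))  →  (p (g (s) (s)) (r (t) (p (m (s) (s)) (r (t) (t)))))
2. (p (g (s) (s)) (r (t) (p (m (s) (s)) (r (t) (t)))))  →  (p (g (s) (s)) (p (m (s) (s)) (r (t) (t))))
3. (p (g (s) (s)) (p (m (s) (s)) (r (t) (t))))  →  (p (g (s) (s)) (p (s) (r (t) (t))))
4. (p (g (s) (s)) (p (s) (r (t) (t))))  →  (p (g (s) (s)) (p (s) (t)))

normal form = (p (g (s) (s)) (p (s) (t)))


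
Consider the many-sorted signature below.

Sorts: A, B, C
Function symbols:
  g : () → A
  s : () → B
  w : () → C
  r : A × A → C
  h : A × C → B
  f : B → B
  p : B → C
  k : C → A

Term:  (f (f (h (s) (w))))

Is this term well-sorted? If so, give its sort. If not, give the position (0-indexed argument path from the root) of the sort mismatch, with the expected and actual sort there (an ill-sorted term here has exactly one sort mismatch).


ill-sorted at position [0, 0, 0]: expected A, got B

      (s) : B
      (w) : C
    (h (s) (w)) : ✗ arg 0 at [0, 0, 0] has sort B, expected A


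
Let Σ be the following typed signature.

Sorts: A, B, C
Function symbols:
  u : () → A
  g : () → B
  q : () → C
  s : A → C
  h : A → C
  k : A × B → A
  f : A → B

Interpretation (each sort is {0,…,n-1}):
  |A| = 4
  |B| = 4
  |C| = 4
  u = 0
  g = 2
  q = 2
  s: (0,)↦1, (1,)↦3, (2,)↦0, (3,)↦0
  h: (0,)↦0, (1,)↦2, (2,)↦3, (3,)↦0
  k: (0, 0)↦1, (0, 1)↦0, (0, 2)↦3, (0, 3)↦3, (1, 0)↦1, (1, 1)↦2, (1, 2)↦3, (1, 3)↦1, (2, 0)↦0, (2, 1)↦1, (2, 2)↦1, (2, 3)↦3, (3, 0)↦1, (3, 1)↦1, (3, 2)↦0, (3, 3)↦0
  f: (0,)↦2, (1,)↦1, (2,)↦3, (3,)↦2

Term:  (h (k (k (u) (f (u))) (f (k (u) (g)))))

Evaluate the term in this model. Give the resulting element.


  u = 0
  u = 0
  (f (u)) = f(0,) = 2
  (k (u) (f (u))) = k(0, 2) = 3
  u = 0
  g = 2
  (k (u) (g)) = k(0, 2) = 3
  (f (k (u) (g))) = f(3,) = 2
  (k (k (u) (f (u))) (f (k (u) (g)))) = k(3, 2) = 0
  (h (k (k (u) (f (u))) (f (k (u) (g))))) = h(0,) = 0

value = 0


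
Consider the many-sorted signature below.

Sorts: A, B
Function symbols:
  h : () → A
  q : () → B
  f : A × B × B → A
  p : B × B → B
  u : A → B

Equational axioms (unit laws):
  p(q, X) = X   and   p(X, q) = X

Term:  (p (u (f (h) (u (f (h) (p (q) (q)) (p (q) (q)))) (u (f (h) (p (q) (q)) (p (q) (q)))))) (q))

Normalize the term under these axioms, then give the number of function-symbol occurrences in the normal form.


1. (p (u (f (h) (u (f (h) (p (q) (q)) (p (q) (q)))) (u (f (h) (p (q) (q)) (p (q) (q)))))) (q))  →  (u (f (h) (u (f (h) (p (q) (q)) (p (q) (q)))) (u (f (h) (p (q) (q)) (p (q) (q))))))
2. (u (f (h) (u (f (h) (p (q) (q)) (p (q) (q)))) (u (f (h) (p (q) (q)) (p (q) (q))))))  →  (u (f (h) (u (f (h) (q) (p (q) (q)))) (u (f (h) (p (q) (q)) (p (q) (q))))))
3. (u (f (h) (u (f (h) (q) (p (q) (q)))) (u (f (h) (p (q) (q)) (p (q) (q))))))  →  (u (f (h) (u (f (h) (q) (q))) (u (f (h) (p (q) (q)) (p (q) (q))))))
4. (u (f (h) (u (f (h) (q) (q))) (u (f (h) (p (q) (q)) (p (q) (q))))))  →  (u (f (h) (u (f (h) (q) (q))) (u (f (h) (q) (p (q) (q))))))
5. (u (f (h) (u (f (h) (q) (q))) (u (f (h) (q) (p (q) (q))))))  →  (u (f (h) (u (f (h) (q) (q))) (u (f (h) (q) (q)))))
normal form: (u (f (h) (u (f (h) (q) (q))) (u (f (h) (q) (q)))))

size = 13


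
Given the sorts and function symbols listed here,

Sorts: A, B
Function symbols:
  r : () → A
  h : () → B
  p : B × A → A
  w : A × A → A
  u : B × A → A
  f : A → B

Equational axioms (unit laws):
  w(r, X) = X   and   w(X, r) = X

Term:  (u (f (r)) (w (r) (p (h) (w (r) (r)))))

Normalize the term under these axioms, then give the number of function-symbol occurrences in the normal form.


1. (u (f (r)) (w (r) (p (h) (w (r) (r)))))  →  (u (f (r)) (p (h) (w (r) (r))))
2. (u (f (r)) (p (h) (w (r) (r))))  →  (u (f (r)) (p (h) (r)))
normal form: (u (f (r)) (p (h) (r)))

size = 6


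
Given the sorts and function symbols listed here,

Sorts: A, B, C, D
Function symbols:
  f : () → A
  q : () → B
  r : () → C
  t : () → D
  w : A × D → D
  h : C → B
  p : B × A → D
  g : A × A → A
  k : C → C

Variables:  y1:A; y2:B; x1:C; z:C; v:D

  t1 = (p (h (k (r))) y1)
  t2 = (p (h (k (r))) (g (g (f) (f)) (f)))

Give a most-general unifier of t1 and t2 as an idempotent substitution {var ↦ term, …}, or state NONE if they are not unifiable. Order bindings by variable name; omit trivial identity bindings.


{y1 ↦ (g (g (f) (f)) (f))}


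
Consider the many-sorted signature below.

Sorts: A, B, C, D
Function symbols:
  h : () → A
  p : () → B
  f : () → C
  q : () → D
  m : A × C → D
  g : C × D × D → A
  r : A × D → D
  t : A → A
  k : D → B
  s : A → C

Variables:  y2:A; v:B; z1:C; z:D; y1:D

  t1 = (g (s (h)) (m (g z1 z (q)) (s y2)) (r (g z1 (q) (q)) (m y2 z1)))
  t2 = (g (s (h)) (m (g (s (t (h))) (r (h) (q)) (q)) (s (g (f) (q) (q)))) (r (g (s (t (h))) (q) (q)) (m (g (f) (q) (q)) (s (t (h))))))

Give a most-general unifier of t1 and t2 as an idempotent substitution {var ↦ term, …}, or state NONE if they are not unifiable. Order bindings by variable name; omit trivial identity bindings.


{y2 ↦ (g (f) (q) (q)), z ↦ (r (h) (q)), z1 ↦ (s (t (h)))}


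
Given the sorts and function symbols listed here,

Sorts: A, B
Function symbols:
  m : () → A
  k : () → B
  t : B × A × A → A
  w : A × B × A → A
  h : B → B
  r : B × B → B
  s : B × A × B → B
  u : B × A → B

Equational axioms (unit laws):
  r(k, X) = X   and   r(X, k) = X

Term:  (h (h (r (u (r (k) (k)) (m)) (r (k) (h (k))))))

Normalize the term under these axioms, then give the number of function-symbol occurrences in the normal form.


1. (h (h (r (u (r (k) (k)) (m)) (r (k) (h (k))))))  →  (h (h (r (u (k) (m)) (r (k) (h (k))))))
2. (h (h (r (u (k) (m)) (r (k) (h (k))))))  →  (h (h (r (u (k) (m)) (h (k)))))
normal form: (h (h (r (u (k) (m)) (h (k)))))

size = 8


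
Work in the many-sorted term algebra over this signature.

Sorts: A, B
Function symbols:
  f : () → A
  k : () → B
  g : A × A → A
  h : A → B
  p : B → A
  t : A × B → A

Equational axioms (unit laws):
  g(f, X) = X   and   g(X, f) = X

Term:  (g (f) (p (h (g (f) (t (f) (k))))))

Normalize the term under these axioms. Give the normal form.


normal form = (p (h (t (f) (k))))

1. (g (f) (p (h (g (f) (t (f) (k))))))  →  (p (h (g (f) (t (f) (k)))))
2. (p (h (g (f) (t (f) (k)))))  →  (p (h (t (f) (k))))


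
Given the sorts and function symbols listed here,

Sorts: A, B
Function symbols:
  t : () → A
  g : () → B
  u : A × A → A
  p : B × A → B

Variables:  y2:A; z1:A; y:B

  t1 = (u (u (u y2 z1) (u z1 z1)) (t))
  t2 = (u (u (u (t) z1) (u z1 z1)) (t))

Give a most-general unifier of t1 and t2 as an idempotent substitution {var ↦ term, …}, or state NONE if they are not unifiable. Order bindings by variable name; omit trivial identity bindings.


{y2 ↦ (t)}


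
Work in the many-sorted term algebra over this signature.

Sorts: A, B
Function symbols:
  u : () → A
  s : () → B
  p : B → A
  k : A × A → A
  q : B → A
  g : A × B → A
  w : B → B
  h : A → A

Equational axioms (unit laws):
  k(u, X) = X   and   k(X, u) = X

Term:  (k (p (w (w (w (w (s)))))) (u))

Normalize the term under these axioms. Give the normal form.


1. (k (p (w (w (w (w (s)))))) (u))  →  (p (w (w (w (w (s))))))

normal form = (p (w (w (w (w (s))))))


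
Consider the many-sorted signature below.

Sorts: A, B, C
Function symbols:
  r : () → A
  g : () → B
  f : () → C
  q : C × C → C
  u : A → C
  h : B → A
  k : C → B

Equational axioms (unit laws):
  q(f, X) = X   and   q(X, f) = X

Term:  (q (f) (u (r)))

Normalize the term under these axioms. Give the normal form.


normal form = (u (r))

1. (q (f) (u (r)))  →  (u (r))


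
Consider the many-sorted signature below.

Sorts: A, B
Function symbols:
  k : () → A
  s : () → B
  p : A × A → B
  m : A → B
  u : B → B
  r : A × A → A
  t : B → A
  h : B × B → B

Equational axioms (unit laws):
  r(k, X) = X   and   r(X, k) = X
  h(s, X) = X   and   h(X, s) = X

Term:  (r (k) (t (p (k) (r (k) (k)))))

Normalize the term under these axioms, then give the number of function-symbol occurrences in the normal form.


1. (r (k) (t (p (k) (r (k) (k)))))  →  (t (p (k) (r (k) (k))))
2. (t (p (k) (r (k) (k))))  →  (t (p (k) (k)))
normal form: (t (p (k) (k)))

size = 4


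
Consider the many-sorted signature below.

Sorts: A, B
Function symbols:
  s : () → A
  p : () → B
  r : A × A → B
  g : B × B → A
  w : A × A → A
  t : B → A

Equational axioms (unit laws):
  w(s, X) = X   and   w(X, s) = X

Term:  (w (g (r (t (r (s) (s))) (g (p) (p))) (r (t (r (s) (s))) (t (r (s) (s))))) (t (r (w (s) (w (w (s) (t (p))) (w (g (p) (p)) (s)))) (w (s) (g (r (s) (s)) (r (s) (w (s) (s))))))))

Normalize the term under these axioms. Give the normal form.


normal form = (w (g (r (t (r (s) (s))) (g (p) (p))) (r (t (r (s) (s))) (t (r (s) (s))))) (t (r (w (t (p)) (g (p) (p))) (g (r (s) (s)) (r (s) (s))))))

1. (w (g (r (t (r (s) (s))) (g (p) (p))) (r (t (r (s) (s))) (t (r (s) (s))))) (t (r (w (s) (w (w (s) (t (p))) (w (g (p) (p)) (s)))) (w (s) (g (r (s) (s)) (r (s) (w (s) (s))))))))  →  (w (g (r (t (r (s) (s))) (g (p) (p))) (r (t (r (s) (s))) (t (r (s) (s))))) (t (r (w (w (s) (t (p))) (w (g (p) (p)) (s))) (w (s) (g (r (s) (s)) (r (s) (w (s) (s))))))))
2. (w (g (r (t (r (s) (s))) (g (p) (p))) (r (t (r (s) (s))) (t (r (s) (s))))) (t (r (w (w (s) (t (p))) (w (g (p) (p)) (s))) (w (s) (g (r (s) (s)) (r (s) (w (s) (s))))))))  →  (w (g (r (t (r (s) (s))) (g (p) (p))) (r (t (r (s) (s))) (t (r (s) (s))))) (t (r (w (t (p)) (w (g (p) (p)) (s))) (w (s) (g (r (s) (s)) (r (s) (w (s) (s))))))))
3. (w (g (r (t (r (s) (s))) (g (p) (p))) (r (t (r (s) (s))) (t (r (s) (s))))) (t (r (w (t (p)) (w (g (p) (p)) (s))) (w (s) (g (r (s) (s)) (r (s) (w (s) (s))))))))  →  (w (g (r (t (r (s) (s))) (g (p) (p))) (r (t (r (s) (s))) (t (r (s) (s))))) (t (r (w (t (p)) (g (p) (p))) (w (s) (g (r (s) (s)) (r (s) (w (s) (s))))))))
4. (w (g (r (t (r (s) (s))) (g (p) (p))) (r (t (r (s) (s))) (t (r (s) (s))))) (t (r (w (t (p)) (g (p) (p))) (w (s) (g (r (s) (s)) (r (s) (w (s) (s))))))))  →  (w (g (r (t (r (s) (s))) (g (p) (p))) (r (t (r (s) (s))) (t (r (s) (s))))) (t (r (w (t (p)) (g (p) (p))) (g (r (s) (s)) (r (s) (w (s) (s)))))))
5. (w (g (r (t (r (s) (s))) (g (p) (p))) (r (t (r (s) (s))) (t (r (s) (s))))) (t (r (w (t (p)) (g (p) (p))) (g (r (s) (s)) (r (s) (w (s) (s)))))))  →  (w (g (r (t (r (s) (s))) (g (p) (p))) (r (t (r (s) (s))) (t (r (s) (s))))) (t (r (w (t (p)) (g (p) (p))) (g (r (s) (s)) (r (s) (s))))))


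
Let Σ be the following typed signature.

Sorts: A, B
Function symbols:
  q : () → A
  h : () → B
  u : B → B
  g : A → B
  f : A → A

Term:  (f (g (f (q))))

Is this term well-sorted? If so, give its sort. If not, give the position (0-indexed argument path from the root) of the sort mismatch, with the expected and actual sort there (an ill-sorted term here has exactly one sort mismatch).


      (q) : A
    (f (q)) : A
  (g (f (q))) : B
(f (g (f (q)))) : ✗ arg 0 at [0] has sort B, expected A

ill-sorted at position [0]: expected A, got B


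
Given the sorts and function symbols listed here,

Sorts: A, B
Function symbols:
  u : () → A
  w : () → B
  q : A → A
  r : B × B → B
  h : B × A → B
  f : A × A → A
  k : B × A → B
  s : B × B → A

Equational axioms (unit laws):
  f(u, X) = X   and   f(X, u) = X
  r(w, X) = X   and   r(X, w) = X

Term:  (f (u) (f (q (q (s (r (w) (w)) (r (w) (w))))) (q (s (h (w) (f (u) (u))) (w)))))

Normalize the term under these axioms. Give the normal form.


normal form = (f (q (q (s (w) (w)))) (q (s (h (w) (u)) (w))))

1. (f (u) (f (q (q (s (r (w) (w)) (r (w) (w))))) (q (s (h (w) (f (u) (u))) (w)))))  →  (f (q (q (s (r (w) (w)) (r (w) (w))))) (q (s (h (w) (f (u) (u))) (w))))
2. (f (q (q (s (r (w) (w)) (r (w) (w))))) (q (s (h (w) (f (u) (u))) (w))))  →  (f (q (q (s (w) (r (w) (w))))) (q (s (h (w) (f (u) (u))) (w))))
3. (f (q (q (s (w) (r (w) (w))))) (q (s (h (w) (f (u) (u))) (w))))  →  (f (q (q (s (w) (w)))) (q (s (h (w) (f (u) (u))) (w))))
4. (f (q (q (s (w) (w)))) (q (s (h (w) (f (u) (u))) (w))))  →  (f (q (q (s (w) (w)))) (q (s (h (w) (u)) (w))))


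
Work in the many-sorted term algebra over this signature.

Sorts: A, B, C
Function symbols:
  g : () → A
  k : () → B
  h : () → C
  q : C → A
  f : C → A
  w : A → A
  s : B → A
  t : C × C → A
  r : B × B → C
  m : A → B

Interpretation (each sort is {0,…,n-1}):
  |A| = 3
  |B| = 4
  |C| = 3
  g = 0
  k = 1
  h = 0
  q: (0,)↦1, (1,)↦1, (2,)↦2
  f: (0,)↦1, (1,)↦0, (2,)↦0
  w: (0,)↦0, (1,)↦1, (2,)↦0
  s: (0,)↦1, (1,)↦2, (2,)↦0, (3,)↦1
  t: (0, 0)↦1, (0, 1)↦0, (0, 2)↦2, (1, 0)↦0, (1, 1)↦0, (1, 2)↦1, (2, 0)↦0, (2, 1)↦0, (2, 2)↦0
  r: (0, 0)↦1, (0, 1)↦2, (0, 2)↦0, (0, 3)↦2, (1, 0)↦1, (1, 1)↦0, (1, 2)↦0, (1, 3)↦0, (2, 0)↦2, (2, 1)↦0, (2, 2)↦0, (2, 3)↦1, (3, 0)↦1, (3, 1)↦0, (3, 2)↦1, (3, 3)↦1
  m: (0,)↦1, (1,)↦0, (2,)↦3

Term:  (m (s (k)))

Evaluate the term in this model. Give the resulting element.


value = 3

  k = 1
  (s (k)) = s(1,) = 2
  (m (s (k))) = m(2,) = 3
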